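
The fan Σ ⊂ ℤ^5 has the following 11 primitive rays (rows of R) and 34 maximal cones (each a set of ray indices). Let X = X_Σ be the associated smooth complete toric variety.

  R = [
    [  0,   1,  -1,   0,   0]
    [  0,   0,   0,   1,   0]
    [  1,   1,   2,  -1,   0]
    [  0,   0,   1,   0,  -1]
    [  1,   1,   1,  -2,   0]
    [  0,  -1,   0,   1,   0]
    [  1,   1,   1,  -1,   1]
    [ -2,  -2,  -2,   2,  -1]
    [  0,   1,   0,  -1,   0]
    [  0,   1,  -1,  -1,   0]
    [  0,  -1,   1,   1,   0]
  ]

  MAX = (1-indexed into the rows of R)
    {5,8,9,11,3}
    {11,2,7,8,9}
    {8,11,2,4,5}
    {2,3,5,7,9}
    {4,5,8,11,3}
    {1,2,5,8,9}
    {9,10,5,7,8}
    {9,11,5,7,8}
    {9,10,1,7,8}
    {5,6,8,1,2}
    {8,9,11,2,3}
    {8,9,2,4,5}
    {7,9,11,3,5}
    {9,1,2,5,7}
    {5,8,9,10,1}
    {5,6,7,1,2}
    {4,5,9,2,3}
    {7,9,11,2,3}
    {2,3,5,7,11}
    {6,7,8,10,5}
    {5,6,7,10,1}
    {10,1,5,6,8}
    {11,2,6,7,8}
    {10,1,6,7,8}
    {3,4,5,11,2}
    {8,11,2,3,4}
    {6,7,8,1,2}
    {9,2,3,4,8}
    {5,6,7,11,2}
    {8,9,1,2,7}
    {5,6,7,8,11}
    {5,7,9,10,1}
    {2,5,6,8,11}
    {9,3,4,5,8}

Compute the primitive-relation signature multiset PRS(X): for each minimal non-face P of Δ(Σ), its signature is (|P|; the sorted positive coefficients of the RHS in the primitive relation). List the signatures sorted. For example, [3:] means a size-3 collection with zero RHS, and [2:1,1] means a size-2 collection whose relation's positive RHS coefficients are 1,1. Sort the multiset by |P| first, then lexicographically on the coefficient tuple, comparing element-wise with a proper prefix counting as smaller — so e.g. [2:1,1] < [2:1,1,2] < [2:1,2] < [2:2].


|primitive collections| = 17. Relations:

  {6,9}:  v_{6} + v_{9} = 0  →  sig = [2:]
  {10,11}:  v_{10} + v_{11} = 0  →  sig = [2:]
  {1,11}:  v_{1} + v_{11} = v_{2}  →  sig = [2:1]
  {2,10}:  v_{2} + v_{10} = v_{1}  →  sig = [2:1]
  {4,7}:  v_{4} + v_{7} = v_{3}  →  sig = [2:1]
  {3,6}:  v_{3} + v_{6} = v_{2} + v_{5} + v_{11}  →  sig = [2:1,1,1]
  {3,10}:  v_{3} + v_{10} = v_{2} + v_{5} + v_{9}  →  sig = [2:1,1,1]
  {1,3}:  v_{1} + v_{3} = 2·v_{2} + v_{5} + v_{9}  →  sig = [2:1,1,2]
  {4,6}:  v_{4} + v_{6} = 2·v_{2} + 2·v_{5} + v_{8} + v_{11}  →  sig = [2:1,1,2,2]
  {4,10}:  v_{4} + v_{10} = 2·v_{2} + 2·v_{5} + v_{8} + v_{9}  →  sig = [2:1,1,2,2]
  {1,4}:  v_{1} + v_{4} = 3·v_{2} + 2·v_{5} + v_{8} + v_{9}  →  sig = [2:1,1,2,3]
  {3,7,8}:  v_{3} + v_{7} + v_{8} = v_{9} + v_{11}  →  sig = [3:1,1]
  {4,9,11}:  v_{4} + v_{9} + v_{11} = 2·v_{3} + v_{8}  →  sig = [3:1,2]
  {2,5,7,8}:  v_{2} + v_{5} + v_{7} + v_{8} = 0  →  sig = [4:]
  {1,5,7,8}:  v_{1} + v_{5} + v_{7} + v_{8} = v_{10}  →  sig = [4:1]
  {2,3,5,8}:  v_{2} + v_{3} + v_{5} + v_{8} = v_{4}  →  sig = [4:1]
  {2,5,9,11}:  v_{2} + v_{5} + v_{9} + v_{11} = v_{3}  →  sig = [4:1]

Sorted signature multiset PRS(X):
{ [2:] ×2,  [2:1] ×3,  [2:1,1,1] ×2,  [2:1,1,2],  [2:1,1,2,2] ×2,  [2:1,1,2,3],  [3:1,1],  [3:1,2],  [4:],  [4:1] ×3 }


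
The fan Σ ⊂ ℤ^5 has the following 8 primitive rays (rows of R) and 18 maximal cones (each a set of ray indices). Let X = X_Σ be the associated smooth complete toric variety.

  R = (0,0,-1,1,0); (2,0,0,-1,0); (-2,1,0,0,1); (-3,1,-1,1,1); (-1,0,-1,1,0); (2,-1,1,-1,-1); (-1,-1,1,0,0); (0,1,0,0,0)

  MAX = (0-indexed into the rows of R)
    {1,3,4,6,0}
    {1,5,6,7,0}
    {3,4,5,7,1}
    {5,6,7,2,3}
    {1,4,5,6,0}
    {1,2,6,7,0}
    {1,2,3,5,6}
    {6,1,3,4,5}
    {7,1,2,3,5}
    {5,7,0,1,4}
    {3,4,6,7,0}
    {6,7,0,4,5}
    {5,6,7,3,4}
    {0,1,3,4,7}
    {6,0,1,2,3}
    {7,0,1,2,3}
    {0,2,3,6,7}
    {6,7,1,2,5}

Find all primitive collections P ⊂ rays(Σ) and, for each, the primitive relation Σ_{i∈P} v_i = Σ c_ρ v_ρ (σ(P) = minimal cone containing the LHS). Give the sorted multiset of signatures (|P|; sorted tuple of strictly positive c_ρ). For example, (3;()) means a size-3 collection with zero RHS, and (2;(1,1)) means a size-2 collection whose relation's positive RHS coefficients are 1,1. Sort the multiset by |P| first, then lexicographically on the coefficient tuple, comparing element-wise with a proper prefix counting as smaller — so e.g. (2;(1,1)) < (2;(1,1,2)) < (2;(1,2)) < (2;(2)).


Δ(Σ) — 8 vertices, 5 min non-faces:

  P = {2,4}:  v_{2} + v_{4} = v_{3}  ⇒ sig = (2;(1))
  P = {0,2,5}:  v_{0} + v_{2} + v_{5} = 0  ⇒ sig = (3;())
  P = {0,3,5}:  v_{0} + v_{3} + v_{5} = v_{4}  ⇒ sig = (3;(1))
  P = {1,4,6,7}:  v_{1} + v_{4} + v_{6} + v_{7} = 0  ⇒ sig = (4;())
  P = {1,3,6,7}:  v_{1} + v_{3} + v_{6} + v_{7} = v_{2}  ⇒ sig = (4;(1))

so the primitive-relation signature multiset is
    |P|=2: 1 collection, coeffs (1)
    |P|=3: 2 collections, coeffs (), (1)
    |P|=4: 2 collections, coeffs (), (1)


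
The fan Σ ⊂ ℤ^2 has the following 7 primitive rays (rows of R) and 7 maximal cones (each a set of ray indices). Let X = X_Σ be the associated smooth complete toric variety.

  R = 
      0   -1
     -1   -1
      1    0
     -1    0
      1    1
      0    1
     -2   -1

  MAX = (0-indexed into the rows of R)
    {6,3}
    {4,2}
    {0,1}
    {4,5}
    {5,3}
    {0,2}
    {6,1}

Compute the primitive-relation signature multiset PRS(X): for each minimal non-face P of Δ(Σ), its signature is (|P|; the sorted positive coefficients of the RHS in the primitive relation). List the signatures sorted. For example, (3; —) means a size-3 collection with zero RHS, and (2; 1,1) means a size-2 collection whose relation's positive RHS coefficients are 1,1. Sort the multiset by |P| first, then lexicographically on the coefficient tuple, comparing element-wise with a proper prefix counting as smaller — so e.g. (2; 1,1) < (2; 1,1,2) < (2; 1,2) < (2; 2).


|primitive collections| = 14. Relations:

  P={0,5}:  v_{0} + v_{5} = 0 — sig = (2; —)
  P={1,4}:  v_{1} + v_{4} = 0 — sig = (2; —)
  P={2,3}:  v_{2} + v_{3} = 0 — sig = (2; —)
  P={0,3}:  v_{0} + v_{3} = v_{1} — sig = (2; 1)
  P={0,4}:  v_{0} + v_{4} = v_{2} — sig = (2; 1)
  P={1,2}:  v_{1} + v_{2} = v_{0} — sig = (2; 1)
  P={1,3}:  v_{1} + v_{3} = v_{6} — sig = (2; 1)
  P={1,5}:  v_{1} + v_{5} = v_{3} — sig = (2; 1)
  P={2,5}:  v_{2} + v_{5} = v_{4} — sig = (2; 1)
  P={2,6}:  v_{2} + v_{6} = v_{1} — sig = (2; 1)
  P={3,4}:  v_{3} + v_{4} = v_{5} — sig = (2; 1)
  P={4,6}:  v_{4} + v_{6} = v_{3} — sig = (2; 1)
  P={0,6}:  v_{0} + v_{6} = 2·v_{1} — sig = (2; 2)
  P={5,6}:  v_{5} + v_{6} = 2·v_{3} — sig = (2; 2)

Signatures (|P|; sorted positive RHS coefficients), sorted:
[(2; —), (2; —), (2; —), (2; 1), (2; 1), (2; 1), (2; 1), (2; 1), (2; 1), (2; 1), (2; 1), (2; 1), (2; 2), (2; 2)]


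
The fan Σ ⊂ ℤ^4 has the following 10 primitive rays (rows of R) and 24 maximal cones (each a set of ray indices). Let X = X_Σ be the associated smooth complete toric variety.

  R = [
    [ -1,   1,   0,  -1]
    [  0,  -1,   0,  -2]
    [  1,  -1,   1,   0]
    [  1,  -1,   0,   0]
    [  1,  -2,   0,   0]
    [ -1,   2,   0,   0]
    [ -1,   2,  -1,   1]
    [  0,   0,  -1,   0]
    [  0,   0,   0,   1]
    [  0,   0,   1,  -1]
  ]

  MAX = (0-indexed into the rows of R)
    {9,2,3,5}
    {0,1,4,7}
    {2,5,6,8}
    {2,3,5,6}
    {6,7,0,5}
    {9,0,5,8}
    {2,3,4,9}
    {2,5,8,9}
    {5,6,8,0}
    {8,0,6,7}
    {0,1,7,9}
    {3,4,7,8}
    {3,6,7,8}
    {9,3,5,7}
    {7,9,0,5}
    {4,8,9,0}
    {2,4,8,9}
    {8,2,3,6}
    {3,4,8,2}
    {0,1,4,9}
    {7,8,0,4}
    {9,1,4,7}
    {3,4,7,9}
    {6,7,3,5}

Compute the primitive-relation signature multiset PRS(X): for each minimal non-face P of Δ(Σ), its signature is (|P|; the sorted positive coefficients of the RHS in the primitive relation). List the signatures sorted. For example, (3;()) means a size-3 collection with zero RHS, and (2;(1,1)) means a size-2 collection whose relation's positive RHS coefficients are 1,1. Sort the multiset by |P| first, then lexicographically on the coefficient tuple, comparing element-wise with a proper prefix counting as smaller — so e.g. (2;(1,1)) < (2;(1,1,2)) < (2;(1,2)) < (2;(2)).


16 minimal non-faces of Δ(Σ) (on 10 rays):

  P={4,5}:  v_{4} + v_{5} = 0  ⟹  sig = (2;())
  P={0,2}:  v_{0} + v_{2} = v_{9}  ⟹  sig = (2;(1))
  P={2,7}:  v_{2} + v_{7} = v_{3}  ⟹  sig = (2;(1))
  P={6,9}:  v_{6} + v_{9} = v_{5}  ⟹  sig = (2;(1))
  P={0,3}:  v_{0} + v_{3} = v_{7} + v_{9}  ⟹  sig = (2;(1,1))
  P={1,6}:  v_{1} + v_{6} = v_{0} + v_{7}  ⟹  sig = (2;(1,1))
  P={1,8}:  v_{1} + v_{8} = v_{0} + v_{4}  ⟹  sig = (2;(1,1))
  P={4,6}:  v_{4} + v_{6} = v_{7} + v_{8}  ⟹  sig = (2;(1,1))
  P={1,5}:  v_{1} + v_{5} = v_{0} + v_{7} + v_{9}  ⟹  sig = (2;(1,1,1))
  P={1,2}:  v_{1} + v_{2} = v_{4} + v_{7} + 2·v_{9}  ⟹  sig = (2;(1,1,2))
  P={1,3}:  v_{1} + v_{3} = v_{4} + 2·v_{7} + 2·v_{9}  ⟹  sig = (2;(1,2,2))
  P={7,8,9}:  v_{7} + v_{8} + v_{9} = 0  ⟹  sig = (3;())
  P={3,8,9}:  v_{3} + v_{8} + v_{9} = v_{2}  ⟹  sig = (3;(1))
  P={5,7,8}:  v_{5} + v_{7} + v_{8} = v_{6}  ⟹  sig = (3;(1))
  P={3,5,8}:  v_{3} + v_{5} + v_{8} = v_{2} + v_{6}  ⟹  sig = (3;(1,1))
  P={0,4,7,9}:  v_{0} + v_{4} + v_{7} + v_{9} = v_{1}  ⟹  sig = (4;(1))

Hence PRS(X_Σ) =
    (2;())
    (2;(1))
    (2;(1))
    (2;(1))
    (2;(1,1))
    (2;(1,1))
    (2;(1,1))
    (2;(1,1))
    (2;(1,1,1))
    (2;(1,1,2))
    (2;(1,2,2))
    (3;())
    (3;(1))
    (3;(1))
    (3;(1,1))
    (4;(1))


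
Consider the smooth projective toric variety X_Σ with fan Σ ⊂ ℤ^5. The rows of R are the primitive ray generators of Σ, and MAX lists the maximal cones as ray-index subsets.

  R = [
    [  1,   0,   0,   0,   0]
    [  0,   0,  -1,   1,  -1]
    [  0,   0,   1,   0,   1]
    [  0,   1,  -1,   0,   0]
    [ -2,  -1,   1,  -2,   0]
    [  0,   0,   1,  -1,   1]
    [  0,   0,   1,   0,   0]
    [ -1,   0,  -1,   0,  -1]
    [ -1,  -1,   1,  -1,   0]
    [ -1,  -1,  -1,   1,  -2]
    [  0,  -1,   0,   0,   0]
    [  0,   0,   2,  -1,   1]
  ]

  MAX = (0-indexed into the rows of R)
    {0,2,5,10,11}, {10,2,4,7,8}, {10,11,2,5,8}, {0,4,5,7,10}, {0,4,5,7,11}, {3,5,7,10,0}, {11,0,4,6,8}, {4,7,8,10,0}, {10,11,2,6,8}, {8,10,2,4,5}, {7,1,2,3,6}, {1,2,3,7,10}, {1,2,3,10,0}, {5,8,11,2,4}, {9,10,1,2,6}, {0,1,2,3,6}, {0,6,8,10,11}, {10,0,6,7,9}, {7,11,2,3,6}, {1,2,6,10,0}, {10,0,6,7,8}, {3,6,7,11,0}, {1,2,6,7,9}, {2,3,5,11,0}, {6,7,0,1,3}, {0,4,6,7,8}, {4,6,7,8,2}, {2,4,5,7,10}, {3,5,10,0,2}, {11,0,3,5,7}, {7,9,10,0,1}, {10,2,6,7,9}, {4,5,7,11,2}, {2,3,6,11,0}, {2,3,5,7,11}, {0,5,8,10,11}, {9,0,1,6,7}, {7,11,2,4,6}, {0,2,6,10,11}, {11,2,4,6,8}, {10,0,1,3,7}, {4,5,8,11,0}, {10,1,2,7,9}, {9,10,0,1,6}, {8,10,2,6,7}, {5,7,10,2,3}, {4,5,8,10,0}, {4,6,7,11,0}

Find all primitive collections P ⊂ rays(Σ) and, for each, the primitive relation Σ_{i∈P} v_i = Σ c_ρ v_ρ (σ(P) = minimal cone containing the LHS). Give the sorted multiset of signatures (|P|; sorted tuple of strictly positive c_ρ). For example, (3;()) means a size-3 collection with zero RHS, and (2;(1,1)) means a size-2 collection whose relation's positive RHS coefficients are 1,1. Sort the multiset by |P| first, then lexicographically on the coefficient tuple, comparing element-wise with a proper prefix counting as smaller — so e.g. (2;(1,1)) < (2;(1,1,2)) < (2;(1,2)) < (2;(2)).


|primitive collections| = 24. Relations:

  • {1,5}:  v_{1} + v_{5} = 0  ⟹  sig = (2;())
  • {1,11}:  v_{1} + v_{11} = v_{6}  ⟹  sig = (2;(1))
  • {5,6}:  v_{5} + v_{6} = v_{11}  ⟹  sig = (2;(1))
  • {1,4}:  v_{1} + v_{4} = v_{7} + v_{8}  ⟹  sig = (2;(1,1))
  • {3,8}:  v_{3} + v_{8} = v_{5} + v_{7}  ⟹  sig = (2;(1,1))
  • {3,9}:  v_{3} + v_{9} = v_{1} + v_{7}  ⟹  sig = (2;(1,1))
  • {1,8}:  v_{1} + v_{8} = v_{6} + v_{7} + v_{10}  ⟹  sig = (2;(1,1,1))
  • {5,9}:  v_{5} + v_{9} = v_{6} + v_{7} + v_{10}  ⟹  sig = (2;(1,1,1))
  • {4,9}:  v_{4} + v_{9} = v_{6} + 2·v_{7} + v_{8} + v_{10}  ⟹  sig = (2;(1,1,1,2))
  • {9,11}:  v_{9} + v_{11} = 2·v_{6} + v_{7} + v_{10}  ⟹  sig = (2;(1,1,2))
  • {3,4}:  v_{3} + v_{4} = 2·v_{5} + 2·v_{7}  ⟹  sig = (2;(2,2))
  • {8,9}:  v_{8} + v_{9} = 2·v_{6} + 2·v_{7} + 2·v_{10}  ⟹  sig = (2;(2,2,2))
  • {0,2,7}:  v_{0} + v_{2} + v_{7} = 0  ⟹  sig = (3;())
  • {3,6,10}:  v_{3} + v_{6} + v_{10} = 0  ⟹  sig = (3;())
  • {3,10,11}:  v_{3} + v_{10} + v_{11} = v_{5}  ⟹  sig = (3;(1))
  • {5,7,8}:  v_{5} + v_{7} + v_{8} = v_{4}  ⟹  sig = (3;(1))
  • {7,10,11}:  v_{7} + v_{10} + v_{11} = v_{8}  ⟹  sig = (3;(1))
  • {0,2,4}:  v_{0} + v_{2} + v_{4} = v_{5} + v_{8}  ⟹  sig = (3;(1,1))
  • {0,2,8}:  v_{0} + v_{2} + v_{8} = v_{10} + v_{11}  ⟹  sig = (3;(1,1))
  • {7,8,11}:  v_{7} + v_{8} + v_{11} = v_{4} + v_{6}  ⟹  sig = (3;(1,1))
  • {0,2,9}:  v_{0} + v_{2} + v_{9} = v_{1} + v_{6} + v_{10}  ⟹  sig = (3;(1,1,1))
  • {4,10,11}:  v_{4} + v_{10} + v_{11} = v_{5} + 2·v_{8}  ⟹  sig = (3;(1,2))
  • {4,6,10}:  v_{4} + v_{6} + v_{10} = 2·v_{8}  ⟹  sig = (3;(2))
  • {1,6,7,10}:  v_{1} + v_{6} + v_{7} + v_{10} = v_{9}  ⟹  sig = (4;(1))

Hence PRS(X_Σ) =
[(2;()), (2;(1)), (2;(1)), (2;(1,1)), (2;(1,1)), (2;(1,1)), (2;(1,1,1)), (2;(1,1,1)), (2;(1,1,1,2)), (2;(1,1,2)), (2;(2,2)), (2;(2,2,2)), (3;()), (3;()), (3;(1)), (3;(1)), (3;(1)), (3;(1,1)), (3;(1,1)), (3;(1,1)), (3;(1,1,1)), (3;(1,2)), (3;(2)), (4;(1))]


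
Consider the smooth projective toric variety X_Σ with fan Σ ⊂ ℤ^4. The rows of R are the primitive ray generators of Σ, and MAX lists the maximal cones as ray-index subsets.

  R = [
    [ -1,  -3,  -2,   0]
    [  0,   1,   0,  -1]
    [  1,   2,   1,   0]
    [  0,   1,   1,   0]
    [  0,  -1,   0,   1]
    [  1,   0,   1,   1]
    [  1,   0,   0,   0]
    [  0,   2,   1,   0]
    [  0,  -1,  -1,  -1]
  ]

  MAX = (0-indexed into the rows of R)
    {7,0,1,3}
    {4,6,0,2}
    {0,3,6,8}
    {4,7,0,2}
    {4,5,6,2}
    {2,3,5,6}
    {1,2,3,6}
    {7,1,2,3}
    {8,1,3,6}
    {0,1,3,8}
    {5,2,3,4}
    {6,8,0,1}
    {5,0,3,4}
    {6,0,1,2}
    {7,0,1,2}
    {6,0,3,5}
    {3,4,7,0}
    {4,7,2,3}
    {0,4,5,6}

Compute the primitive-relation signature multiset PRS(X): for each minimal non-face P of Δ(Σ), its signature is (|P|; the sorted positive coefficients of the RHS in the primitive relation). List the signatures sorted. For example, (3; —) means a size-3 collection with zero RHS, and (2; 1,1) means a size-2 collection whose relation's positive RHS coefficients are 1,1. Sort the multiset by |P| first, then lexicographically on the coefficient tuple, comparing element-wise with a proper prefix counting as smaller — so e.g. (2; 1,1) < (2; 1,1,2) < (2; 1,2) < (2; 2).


|primitive collections| = 12. Relations:

  P={1,4}:  v_{1} + v_{4} = 0  →  sig = (2; —)
  P={6,7}:  v_{6} + v_{7} = v_{2}  →  sig = (2; 1)
  P={7,8}:  v_{7} + v_{8} = v_{1}  →  sig = (2; 1)
  P={1,5}:  v_{1} + v_{5} = v_{3} + v_{6}  →  sig = (2; 1,1)
  P={2,8}:  v_{2} + v_{8} = v_{1} + v_{6}  →  sig = (2; 1,1)
  P={4,8}:  v_{4} + v_{8} = v_{0} + v_{3} + v_{6}  →  sig = (2; 1,1,1)
  P={5,7}:  v_{5} + v_{7} = v_{2} + v_{3} + v_{4}  →  sig = (2; 1,1,1)
  P={5,8}:  v_{5} + v_{8} = v_{0} + 2·v_{3} + 2·v_{6}  →  sig = (2; 1,2,2)
  P={0,2,3}:  v_{0} + v_{2} + v_{3} = 0  →  sig = (3; —)
  P={3,4,6}:  v_{3} + v_{4} + v_{6} = v_{5}  →  sig = (3; 1)
  P={0,2,5}:  v_{0} + v_{2} + v_{5} = v_{4} + v_{6}  →  sig = (3; 1,1)
  P={0,1,3,6}:  v_{0} + v_{1} + v_{3} + v_{6} = v_{8}  →  sig = (4; 1)

Signatures (|P|; sorted positive RHS coefficients), sorted:
[(2; —), (2; 1), (2; 1), (2; 1,1), (2; 1,1), (2; 1,1,1), (2; 1,1,1), (2; 1,2,2), (3; —), (3; 1), (3; 1,1), (4; 1)]


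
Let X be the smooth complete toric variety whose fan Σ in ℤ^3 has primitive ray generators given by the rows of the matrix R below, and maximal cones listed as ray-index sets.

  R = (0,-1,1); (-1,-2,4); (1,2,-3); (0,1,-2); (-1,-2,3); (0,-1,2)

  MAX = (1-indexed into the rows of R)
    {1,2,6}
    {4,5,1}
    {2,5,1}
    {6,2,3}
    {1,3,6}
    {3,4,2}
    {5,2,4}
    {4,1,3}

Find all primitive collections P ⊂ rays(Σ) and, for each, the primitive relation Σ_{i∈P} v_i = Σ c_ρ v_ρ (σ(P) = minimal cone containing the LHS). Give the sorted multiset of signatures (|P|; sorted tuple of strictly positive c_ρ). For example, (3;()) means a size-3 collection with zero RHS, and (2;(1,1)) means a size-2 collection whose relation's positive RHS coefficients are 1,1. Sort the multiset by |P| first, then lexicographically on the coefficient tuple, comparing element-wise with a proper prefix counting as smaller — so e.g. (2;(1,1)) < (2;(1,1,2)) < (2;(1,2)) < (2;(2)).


Σ has 5 primitive collections:

  P = {3,5}:  v_{3} + v_{5} = 0  ⇒ sig = (2;())
  P = {4,6}:  v_{4} + v_{6} = 0  ⇒ sig = (2;())
  P = {5,6}:  v_{5} + v_{6} = v_{1} + v_{2}  ⇒ sig = (2;(1,1))
  P = {1,2,3}:  v_{1} + v_{2} + v_{3} = v_{6}  ⇒ sig = (3;(1))
  P = {1,2,4}:  v_{1} + v_{2} + v_{4} = v_{5}  ⇒ sig = (3;(1))

Hence PRS(X_Σ) =
{ (2;()) ×2,  (2;(1,1)),  (3;(1)) ×2 }


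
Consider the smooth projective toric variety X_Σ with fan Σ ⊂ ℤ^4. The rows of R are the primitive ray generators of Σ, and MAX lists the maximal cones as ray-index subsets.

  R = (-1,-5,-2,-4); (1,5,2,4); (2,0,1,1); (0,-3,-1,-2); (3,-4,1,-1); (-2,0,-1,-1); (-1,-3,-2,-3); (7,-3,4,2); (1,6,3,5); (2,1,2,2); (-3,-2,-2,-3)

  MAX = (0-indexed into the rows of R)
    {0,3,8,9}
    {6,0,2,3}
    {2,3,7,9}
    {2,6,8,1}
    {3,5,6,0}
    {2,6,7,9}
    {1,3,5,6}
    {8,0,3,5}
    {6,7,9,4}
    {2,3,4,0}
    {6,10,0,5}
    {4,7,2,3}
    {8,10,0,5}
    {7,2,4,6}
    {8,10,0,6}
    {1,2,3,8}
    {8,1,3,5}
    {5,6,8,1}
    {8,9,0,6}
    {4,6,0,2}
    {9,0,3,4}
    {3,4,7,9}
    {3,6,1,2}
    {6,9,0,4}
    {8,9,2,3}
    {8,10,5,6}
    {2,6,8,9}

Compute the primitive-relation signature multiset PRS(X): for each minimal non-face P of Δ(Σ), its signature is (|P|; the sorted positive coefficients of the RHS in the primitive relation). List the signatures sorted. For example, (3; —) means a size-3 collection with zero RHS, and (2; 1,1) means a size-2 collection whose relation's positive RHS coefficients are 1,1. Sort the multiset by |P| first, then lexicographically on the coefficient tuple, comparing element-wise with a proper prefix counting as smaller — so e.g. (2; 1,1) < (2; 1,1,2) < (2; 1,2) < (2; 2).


25 collections generate NE(X_Σ); each relation:

  P={0,1}:  v_{0} + v_{1} = 0  so sig = (2; —)
  P={2,5}:  v_{2} + v_{5} = 0  so sig = (2; —)
  P={1,4}:  v_{1} + v_{4} = v_{2} + v_{9}  so sig = (2; 1,1)
  P={1,9}:  v_{1} + v_{9} = v_{2} + v_{8}  so sig = (2; 1,1)
  P={3,10}:  v_{3} + v_{10} = v_{0} + v_{5}  so sig = (2; 1,1)
  P={4,5}:  v_{4} + v_{5} = v_{0} + v_{9}  so sig = (2; 1,1)
  P={5,7}:  v_{5} + v_{7} = v_{4} + v_{9}  so sig = (2; 1,1)
  P={5,9}:  v_{5} + v_{9} = v_{0} + v_{8}  so sig = (2; 1,1)
  P={1,10}:  v_{1} + v_{10} = v_{5} + v_{6} + v_{8}  so sig = (2; 1,1,1)
  P={2,10}:  v_{2} + v_{10} = v_{0} + v_{6} + v_{8}  so sig = (2; 1,1,1)
  P={4,10}:  v_{4} + v_{10} = 2·v_{0} + v_{6} + v_{8} + v_{9}  so sig = (2; 1,1,1,2)
  P={7,10}:  v_{7} + v_{10} = v_{0} + v_{6} + 3·v_{9}  so sig = (2; 1,1,3)
  P={9,10}:  v_{9} + v_{10} = 2·v_{0} + v_{6} + 2·v_{8}  so sig = (2; 1,2,2)
  P={7,8}:  v_{7} + v_{8} = v_{2} + 3·v_{9}  so sig = (2; 1,3)
  P={0,7}:  v_{0} + v_{7} = 2·v_{4}  so sig = (2; 2)
  P={4,8}:  v_{4} + v_{8} = 2·v_{9}  so sig = (2; 2)
  P={1,7}:  v_{1} + v_{7} = 2·v_{2} + 2·v_{9}  so sig = (2; 2,2)
  P={3,6,8}:  v_{3} + v_{6} + v_{8} = 0  so sig = (3; —)
  P={0,2,8}:  v_{0} + v_{2} + v_{8} = v_{9}  so sig = (3; 1)
  P={0,2,9}:  v_{0} + v_{2} + v_{9} = v_{4}  so sig = (3; 1)
  P={2,4,9}:  v_{2} + v_{4} + v_{9} = v_{7}  so sig = (3; 1)
  P={3,6,9}:  v_{3} + v_{6} + v_{9} = v_{0} + v_{2}  so sig = (3; 1,1)
  P={3,6,7}:  v_{3} + v_{6} + v_{7} = v_{0} + 2·v_{2} + v_{4}  so sig = (3; 1,1,2)
  P={3,4,6}:  v_{3} + v_{4} + v_{6} = 2·v_{0} + 2·v_{2}  so sig = (3; 2,2)
  P={0,5,6,8}:  v_{0} + v_{5} + v_{6} + v_{8} = v_{10}  so sig = (4; 1)

Signatures (|P|; sorted positive RHS coefficients), sorted:
    (2; —)
    (2; —)
    (2; 1,1)
    (2; 1,1)
    (2; 1,1)
    (2; 1,1)
    (2; 1,1)
    (2; 1,1)
    (2; 1,1,1)
    (2; 1,1,1)
    (2; 1,1,1,2)
    (2; 1,1,3)
    (2; 1,2,2)
    (2; 1,3)
    (2; 2)
    (2; 2)
    (2; 2,2)
    (3; —)
    (3; 1)
    (3; 1)
    (3; 1)
    (3; 1,1)
    (3; 1,1,2)
    (3; 2,2)
    (4; 1)


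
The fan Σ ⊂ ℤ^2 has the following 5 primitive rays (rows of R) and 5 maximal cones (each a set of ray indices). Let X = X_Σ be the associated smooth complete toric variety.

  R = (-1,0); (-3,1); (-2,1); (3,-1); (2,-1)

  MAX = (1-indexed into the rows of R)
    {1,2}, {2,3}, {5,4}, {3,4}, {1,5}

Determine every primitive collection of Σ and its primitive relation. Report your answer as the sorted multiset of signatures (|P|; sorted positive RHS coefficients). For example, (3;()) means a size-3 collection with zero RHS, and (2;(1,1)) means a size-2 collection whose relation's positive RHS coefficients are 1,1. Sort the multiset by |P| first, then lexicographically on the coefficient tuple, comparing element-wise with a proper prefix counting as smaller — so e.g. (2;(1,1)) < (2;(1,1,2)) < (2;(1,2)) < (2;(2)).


5 collections generate NE(X_Σ); each relation:

  {2,4}:  v_{2} + v_{4} = 0  ⟹  sig = (2;())
  {3,5}:  v_{3} + v_{5} = 0  ⟹  sig = (2;())
  {1,3}:  v_{1} + v_{3} = v_{2}  ⟹  sig = (2;(1))
  {1,4}:  v_{1} + v_{4} = v_{5}  ⟹  sig = (2;(1))
  {2,5}:  v_{2} + v_{5} = v_{1}  ⟹  sig = (2;(1))

Hence PRS(X_Σ) =
[(2;()), (2;()), (2;(1)), (2;(1)), (2;(1))]


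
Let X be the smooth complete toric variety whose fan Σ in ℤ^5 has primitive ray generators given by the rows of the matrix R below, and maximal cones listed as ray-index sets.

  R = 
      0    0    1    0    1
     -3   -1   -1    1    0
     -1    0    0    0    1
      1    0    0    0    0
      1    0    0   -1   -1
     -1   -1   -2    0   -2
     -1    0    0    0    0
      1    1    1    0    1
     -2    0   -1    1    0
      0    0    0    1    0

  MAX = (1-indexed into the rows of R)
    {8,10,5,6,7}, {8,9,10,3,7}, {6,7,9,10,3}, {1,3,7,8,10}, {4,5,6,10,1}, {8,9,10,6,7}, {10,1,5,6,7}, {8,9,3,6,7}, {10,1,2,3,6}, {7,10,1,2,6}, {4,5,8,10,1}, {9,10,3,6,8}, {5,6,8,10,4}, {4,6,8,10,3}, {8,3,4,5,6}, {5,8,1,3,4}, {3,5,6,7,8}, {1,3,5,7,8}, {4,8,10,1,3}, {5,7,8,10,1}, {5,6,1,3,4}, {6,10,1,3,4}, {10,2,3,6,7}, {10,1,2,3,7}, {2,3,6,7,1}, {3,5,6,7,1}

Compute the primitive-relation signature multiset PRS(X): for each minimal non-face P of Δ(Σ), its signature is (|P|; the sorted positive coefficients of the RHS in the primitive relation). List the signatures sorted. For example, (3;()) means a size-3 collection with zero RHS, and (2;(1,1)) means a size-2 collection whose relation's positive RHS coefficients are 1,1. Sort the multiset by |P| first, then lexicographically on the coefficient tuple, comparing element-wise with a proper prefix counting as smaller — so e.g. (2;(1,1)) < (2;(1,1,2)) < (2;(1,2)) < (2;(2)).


|primitive collections| = 12. Relations:

  • {4,7}:  v_{4} + v_{7} = 0 ; sig = (2;())
  • {1,9}:  v_{1} + v_{9} = v_{3} + v_{7} + v_{10} ; sig = (2;(1,1,1))
  • {2,5}:  v_{2} + v_{5} = v_{1} + v_{6} + v_{7} ; sig = (2;(1,1,1))
  • {2,8}:  v_{2} + v_{8} = v_{3} + v_{7} + v_{10} ; sig = (2;(1,1,1))
  • {5,9}:  v_{5} + v_{9} = v_{6} + v_{7} + v_{8} ; sig = (2;(1,1,1))
  • {2,4}:  v_{2} + v_{4} = v_{1} + v_{3} + v_{6} + v_{10} ; sig = (2;(1,1,1,1))
  • {4,9}:  v_{4} + v_{9} = v_{3} + v_{6} + v_{8} + v_{10} ; sig = (2;(1,1,1,1))
  • {2,9}:  v_{2} + v_{9} = 2·v_{3} + v_{6} + 2·v_{7} + 2·v_{10} ; sig = (2;(1,2,2,2))
  • {1,6,8}:  v_{1} + v_{6} + v_{8} = 0 ; sig = (3;())
  • {3,5,10}:  v_{3} + v_{5} + v_{10} = 0 ; sig = (3;())
  • {1,3,6,7,10}:  v_{1} + v_{3} + v_{6} + v_{7} + v_{10} = v_{2} ; sig = (5;(1))
  • {3,6,7,8,10}:  v_{3} + v_{6} + v_{7} + v_{8} + v_{10} = v_{9} ; sig = (5;(1))

Hence PRS(X_Σ) =
    |P|=2: 8 collections, coeffs (), (1,1,1), (1,1,1), (1,1,1), (1,1,1), (1,1,1,1), (1,1,1,1), (1,2,2,2)
    |P|=3: 2 collections, coeffs (), ()
    |P|=5: 2 collections, coeffs (1), (1)


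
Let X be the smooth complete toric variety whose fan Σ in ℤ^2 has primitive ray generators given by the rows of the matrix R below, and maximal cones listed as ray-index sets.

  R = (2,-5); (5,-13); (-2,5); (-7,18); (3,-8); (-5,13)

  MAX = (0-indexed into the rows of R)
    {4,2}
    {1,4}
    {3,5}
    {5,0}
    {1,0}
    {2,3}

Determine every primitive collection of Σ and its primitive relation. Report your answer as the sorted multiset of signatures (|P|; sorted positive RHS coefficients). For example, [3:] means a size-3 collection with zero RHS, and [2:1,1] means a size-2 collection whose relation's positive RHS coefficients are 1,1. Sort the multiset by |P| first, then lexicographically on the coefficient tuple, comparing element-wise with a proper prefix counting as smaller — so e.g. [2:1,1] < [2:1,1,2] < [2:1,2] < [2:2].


Σ has 9 primitive collections:

  • {0,2}:  v_{0} + v_{2} = 0  →  sig = [2:]
  • {1,5}:  v_{1} + v_{5} = 0  →  sig = [2:]
  • {0,3}:  v_{0} + v_{3} = v_{5}  →  sig = [2:1]
  • {0,4}:  v_{0} + v_{4} = v_{1}  →  sig = [2:1]
  • {1,2}:  v_{1} + v_{2} = v_{4}  →  sig = [2:1]
  • {1,3}:  v_{1} + v_{3} = v_{2}  →  sig = [2:1]
  • {2,5}:  v_{2} + v_{5} = v_{3}  →  sig = [2:1]
  • {4,5}:  v_{4} + v_{5} = v_{2}  →  sig = [2:1]
  • {3,4}:  v_{3} + v_{4} = 2·v_{2}  →  sig = [2:2]

Signatures (|P|; sorted positive RHS coefficients), sorted:
[[2:], [2:], [2:1], [2:1], [2:1], [2:1], [2:1], [2:1], [2:2]]


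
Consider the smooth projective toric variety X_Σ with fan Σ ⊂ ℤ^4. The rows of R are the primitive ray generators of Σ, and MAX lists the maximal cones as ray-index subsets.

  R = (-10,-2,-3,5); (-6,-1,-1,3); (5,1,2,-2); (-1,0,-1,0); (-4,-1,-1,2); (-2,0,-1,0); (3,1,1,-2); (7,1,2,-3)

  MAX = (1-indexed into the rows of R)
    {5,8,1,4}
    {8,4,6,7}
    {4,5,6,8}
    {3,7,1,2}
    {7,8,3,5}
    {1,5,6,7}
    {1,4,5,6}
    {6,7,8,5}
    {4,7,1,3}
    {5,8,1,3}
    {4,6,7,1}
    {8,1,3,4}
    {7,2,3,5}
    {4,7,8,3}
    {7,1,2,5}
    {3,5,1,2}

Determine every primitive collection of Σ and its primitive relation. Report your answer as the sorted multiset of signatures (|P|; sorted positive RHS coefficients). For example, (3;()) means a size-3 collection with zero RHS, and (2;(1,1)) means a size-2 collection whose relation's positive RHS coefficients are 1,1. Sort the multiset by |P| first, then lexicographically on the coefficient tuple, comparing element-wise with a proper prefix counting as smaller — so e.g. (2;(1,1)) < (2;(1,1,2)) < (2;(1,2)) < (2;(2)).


|primitive collections| = 9. Relations:

  {3,6}:  v_{3} + v_{6} = v_{7} ; sig = (2;(1))
  {2,4}:  v_{2} + v_{4} = v_{1} + v_{7} ; sig = (2;(1,1))
  {2,8}:  v_{2} + v_{8} = v_{3} + v_{5} ; sig = (2;(1,1))
  {2,6}:  v_{2} + v_{6} = v_{1} + v_{5} + 2·v_{7} ; sig = (2;(1,1,2))
  {1,7,8}:  v_{1} + v_{7} + v_{8} = 0 ; sig = (3;())
  {3,4,5}:  v_{3} + v_{4} + v_{5} = 0 ; sig = (3;())
  {4,5,7}:  v_{4} + v_{5} + v_{7} = v_{6} ; sig = (3;(1))
  {1,6,8}:  v_{1} + v_{6} + v_{8} = v_{4} + v_{5} ; sig = (3;(1,1))
  {1,3,5,7}:  v_{1} + v_{3} + v_{5} + v_{7} = v_{2} ; sig = (4;(1))

Hence PRS(X_Σ) =
    (2;(1))
    (2;(1,1))
    (2;(1,1))
    (2;(1,1,2))
    (3;())
    (3;())
    (3;(1))
    (3;(1,1))
    (4;(1))


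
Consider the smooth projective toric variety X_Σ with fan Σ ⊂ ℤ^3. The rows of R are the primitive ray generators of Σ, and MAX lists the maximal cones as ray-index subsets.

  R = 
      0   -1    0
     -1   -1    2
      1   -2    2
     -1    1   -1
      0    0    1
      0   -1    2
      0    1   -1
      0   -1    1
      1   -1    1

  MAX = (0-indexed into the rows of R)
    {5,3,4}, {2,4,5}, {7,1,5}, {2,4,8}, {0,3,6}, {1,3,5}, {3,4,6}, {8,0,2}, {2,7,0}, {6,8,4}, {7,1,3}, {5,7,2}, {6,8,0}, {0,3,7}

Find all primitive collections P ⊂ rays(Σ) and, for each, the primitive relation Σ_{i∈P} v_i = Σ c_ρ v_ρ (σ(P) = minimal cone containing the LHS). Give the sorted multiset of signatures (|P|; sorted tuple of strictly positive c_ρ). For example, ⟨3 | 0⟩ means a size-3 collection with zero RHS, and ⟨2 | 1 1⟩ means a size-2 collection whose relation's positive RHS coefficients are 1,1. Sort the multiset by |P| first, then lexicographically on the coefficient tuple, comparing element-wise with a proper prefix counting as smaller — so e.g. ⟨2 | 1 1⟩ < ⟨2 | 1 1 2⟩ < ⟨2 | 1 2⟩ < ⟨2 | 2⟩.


16 minimal non-faces of Δ(Σ) (on 9 rays):

  {3,8}:  v_{3} + v_{8} = 0 — sig = ⟨2 | 0⟩
  {6,7}:  v_{6} + v_{7} = 0 — sig = ⟨2 | 0⟩
  {0,4}:  v_{0} + v_{4} = v_{7} — sig = ⟨2 | 1⟩
  {2,3}:  v_{2} + v_{3} = v_{7} — sig = ⟨2 | 1⟩
  {2,6}:  v_{2} + v_{6} = v_{8} — sig = ⟨2 | 1⟩
  {4,7}:  v_{4} + v_{7} = v_{5} — sig = ⟨2 | 1⟩
  {5,6}:  v_{5} + v_{6} = v_{4} — sig = ⟨2 | 1⟩
  {7,8}:  v_{7} + v_{8} = v_{2} — sig = ⟨2 | 1⟩
  {1,6}:  v_{1} + v_{6} = v_{3} + v_{5} — sig = ⟨2 | 1 1⟩
  {1,8}:  v_{1} + v_{8} = v_{5} + v_{7} — sig = ⟨2 | 1 1⟩
  {5,8}:  v_{5} + v_{8} = v_{2} + v_{4} — sig = ⟨2 | 1 1⟩
  {1,2}:  v_{1} + v_{2} = v_{5} + 2·v_{7} — sig = ⟨2 | 1 2⟩
  {1,4}:  v_{1} + v_{4} = v_{3} + 2·v_{5} — sig = ⟨2 | 1 2⟩
  {0,1}:  v_{0} + v_{1} = v_{3} + 3·v_{7} — sig = ⟨2 | 1 3⟩
  {0,5}:  v_{0} + v_{5} = 2·v_{7} — sig = ⟨2 | 2⟩
  {3,5,7}:  v_{3} + v_{5} + v_{7} = v_{1} — sig = ⟨3 | 1⟩

Signatures (|P|; sorted positive RHS coefficients), sorted:
    |P|=2: 15 collections, coeffs (), (), (1), (1), (1), (1), (1), (1), (1,1), (1,1), (1,1), (1,2), (1,2), (1,3), (2)
    |P|=3: 1 collection, coeffs (1)


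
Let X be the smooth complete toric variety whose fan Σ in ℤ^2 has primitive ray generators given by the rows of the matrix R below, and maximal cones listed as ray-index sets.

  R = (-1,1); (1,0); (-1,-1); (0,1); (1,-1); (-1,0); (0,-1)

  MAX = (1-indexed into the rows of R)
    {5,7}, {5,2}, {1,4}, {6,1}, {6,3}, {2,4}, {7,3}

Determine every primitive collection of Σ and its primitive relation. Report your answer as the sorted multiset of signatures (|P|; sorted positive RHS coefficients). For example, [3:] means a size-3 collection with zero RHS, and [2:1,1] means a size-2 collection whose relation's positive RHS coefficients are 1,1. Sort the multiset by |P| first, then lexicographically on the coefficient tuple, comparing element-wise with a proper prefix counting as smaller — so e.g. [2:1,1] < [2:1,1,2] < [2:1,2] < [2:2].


Δ(Σ) — 7 vertices, 14 min non-faces:

  P = {1,5}:  v_{1} + v_{5} = 0  so sig = [2:]
  P = {2,6}:  v_{2} + v_{6} = 0  so sig = [2:]
  P = {4,7}:  v_{4} + v_{7} = 0  so sig = [2:]
  P = {1,2}:  v_{1} + v_{2} = v_{4}  so sig = [2:1]
  P = {1,7}:  v_{1} + v_{7} = v_{6}  so sig = [2:1]
  P = {2,3}:  v_{2} + v_{3} = v_{7}  so sig = [2:1]
  P = {2,7}:  v_{2} + v_{7} = v_{5}  so sig = [2:1]
  P = {3,4}:  v_{3} + v_{4} = v_{6}  so sig = [2:1]
  P = {4,5}:  v_{4} + v_{5} = v_{2}  so sig = [2:1]
  P = {4,6}:  v_{4} + v_{6} = v_{1}  so sig = [2:1]
  P = {5,6}:  v_{5} + v_{6} = v_{7}  so sig = [2:1]
  P = {6,7}:  v_{6} + v_{7} = v_{3}  so sig = [2:1]
  P = {1,3}:  v_{1} + v_{3} = 2·v_{6}  so sig = [2:2]
  P = {3,5}:  v_{3} + v_{5} = 2·v_{7}  so sig = [2:2]

Hence PRS(X_Σ) =
    |P|=2: 14 collections, coeffs (), (), (), (1), (1), (1), (1), (1), (1), (1), (1), (1), (2), (2)


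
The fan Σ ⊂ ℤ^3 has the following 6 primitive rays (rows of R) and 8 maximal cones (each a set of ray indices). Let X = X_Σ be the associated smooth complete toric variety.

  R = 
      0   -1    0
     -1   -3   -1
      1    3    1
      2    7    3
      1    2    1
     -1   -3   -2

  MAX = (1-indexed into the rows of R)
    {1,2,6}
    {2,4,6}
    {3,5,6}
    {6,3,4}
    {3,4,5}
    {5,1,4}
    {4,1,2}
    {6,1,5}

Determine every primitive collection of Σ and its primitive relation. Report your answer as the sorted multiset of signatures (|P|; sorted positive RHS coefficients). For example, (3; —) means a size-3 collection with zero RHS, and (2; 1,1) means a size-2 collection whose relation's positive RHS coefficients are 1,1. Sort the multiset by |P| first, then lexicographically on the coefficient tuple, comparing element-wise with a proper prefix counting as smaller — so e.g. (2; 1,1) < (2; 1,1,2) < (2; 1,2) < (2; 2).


Δ(Σ) — 6 vertices, 5 min non-faces:

  {2,3}:  v_{2} + v_{3} = 0  so sig = (2; —)
  {1,3}:  v_{1} + v_{3} = v_{5}  so sig = (2; 1)
  {2,5}:  v_{2} + v_{5} = v_{1}  so sig = (2; 1)
  {1,4,6}:  v_{1} + v_{4} + v_{6} = v_{3}  so sig = (3; 1)
  {4,5,6}:  v_{4} + v_{5} + v_{6} = 2·v_{3}  so sig = (3; 2)

Hence PRS(X_Σ) =
{ (2; —),  (2; 1) ×2,  (3; 1),  (3; 2) }


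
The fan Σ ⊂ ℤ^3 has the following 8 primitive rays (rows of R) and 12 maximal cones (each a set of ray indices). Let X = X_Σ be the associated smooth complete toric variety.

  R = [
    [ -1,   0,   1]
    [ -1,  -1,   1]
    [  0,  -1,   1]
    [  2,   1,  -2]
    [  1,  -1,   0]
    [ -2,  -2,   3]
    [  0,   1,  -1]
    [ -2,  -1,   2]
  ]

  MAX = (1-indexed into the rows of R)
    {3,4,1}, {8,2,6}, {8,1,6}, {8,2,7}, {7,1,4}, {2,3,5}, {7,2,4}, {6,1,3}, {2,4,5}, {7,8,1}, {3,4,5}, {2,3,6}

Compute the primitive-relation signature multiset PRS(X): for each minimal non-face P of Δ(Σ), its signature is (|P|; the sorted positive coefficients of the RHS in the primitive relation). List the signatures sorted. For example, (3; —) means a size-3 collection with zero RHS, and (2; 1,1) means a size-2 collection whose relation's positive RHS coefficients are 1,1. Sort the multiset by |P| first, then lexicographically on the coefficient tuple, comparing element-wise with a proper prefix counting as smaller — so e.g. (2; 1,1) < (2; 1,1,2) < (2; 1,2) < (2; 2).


Primitive collections (11):

  P={3,7}:  v_{3} + v_{7} = 0  ⟹  sig = (2; —)
  P={4,8}:  v_{4} + v_{8} = 0  ⟹  sig = (2; —)
  P={1,2}:  v_{1} + v_{2} = v_{8}  ⟹  sig = (2; 1)
  P={1,5}:  v_{1} + v_{5} = v_{3}  ⟹  sig = (2; 1)
  P={3,8}:  v_{3} + v_{8} = v_{6}  ⟹  sig = (2; 1)
  P={4,6}:  v_{4} + v_{6} = v_{3}  ⟹  sig = (2; 1)
  P={6,7}:  v_{6} + v_{7} = v_{8}  ⟹  sig = (2; 1)
  P={5,7}:  v_{5} + v_{7} = v_{2} + v_{4}  ⟹  sig = (2; 1,1)
  P={5,8}:  v_{5} + v_{8} = v_{2} + v_{3}  ⟹  sig = (2; 1,1)
  P={5,6}:  v_{5} + v_{6} = v_{2} + 2·v_{3}  ⟹  sig = (2; 1,2)
  P={2,3,4}:  v_{2} + v_{3} + v_{4} = v_{5}  ⟹  sig = (3; 1)

Sorted signature multiset PRS(X):
{ (2; —) ×2,  (2; 1) ×5,  (2; 1,1) ×2,  (2; 1,2),  (3; 1) }


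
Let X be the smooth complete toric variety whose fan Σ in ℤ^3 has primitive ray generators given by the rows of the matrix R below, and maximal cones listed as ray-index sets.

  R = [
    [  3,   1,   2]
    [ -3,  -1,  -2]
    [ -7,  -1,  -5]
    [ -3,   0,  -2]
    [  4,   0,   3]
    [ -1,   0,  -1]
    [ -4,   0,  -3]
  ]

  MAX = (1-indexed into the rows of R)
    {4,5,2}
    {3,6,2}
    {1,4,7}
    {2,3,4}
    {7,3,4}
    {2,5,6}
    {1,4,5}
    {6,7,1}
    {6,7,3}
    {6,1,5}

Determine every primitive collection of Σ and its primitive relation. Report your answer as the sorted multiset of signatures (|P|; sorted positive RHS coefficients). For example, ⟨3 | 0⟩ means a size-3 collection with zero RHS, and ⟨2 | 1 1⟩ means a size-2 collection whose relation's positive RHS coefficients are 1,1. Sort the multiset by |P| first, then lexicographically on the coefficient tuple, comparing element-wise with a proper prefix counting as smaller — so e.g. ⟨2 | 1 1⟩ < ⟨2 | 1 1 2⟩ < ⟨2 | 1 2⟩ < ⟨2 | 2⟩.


|primitive collections| = 6. Relations:

  P = {1,2}:  v_{1} + v_{2} = 0 ; sig = ⟨2 | 0⟩
  P = {5,7}:  v_{5} + v_{7} = 0 ; sig = ⟨2 | 0⟩
  P = {1,3}:  v_{1} + v_{3} = v_{7} ; sig = ⟨2 | 1⟩
  P = {2,7}:  v_{2} + v_{7} = v_{3} ; sig = ⟨2 | 1⟩
  P = {3,5}:  v_{3} + v_{5} = v_{2} ; sig = ⟨2 | 1⟩
  P = {4,6}:  v_{4} + v_{6} = v_{7} ; sig = ⟨2 | 1⟩

Sorted signature multiset PRS(X):
[⟨2 | 0⟩, ⟨2 | 0⟩, ⟨2 | 1⟩, ⟨2 | 1⟩, ⟨2 | 1⟩, ⟨2 | 1⟩]


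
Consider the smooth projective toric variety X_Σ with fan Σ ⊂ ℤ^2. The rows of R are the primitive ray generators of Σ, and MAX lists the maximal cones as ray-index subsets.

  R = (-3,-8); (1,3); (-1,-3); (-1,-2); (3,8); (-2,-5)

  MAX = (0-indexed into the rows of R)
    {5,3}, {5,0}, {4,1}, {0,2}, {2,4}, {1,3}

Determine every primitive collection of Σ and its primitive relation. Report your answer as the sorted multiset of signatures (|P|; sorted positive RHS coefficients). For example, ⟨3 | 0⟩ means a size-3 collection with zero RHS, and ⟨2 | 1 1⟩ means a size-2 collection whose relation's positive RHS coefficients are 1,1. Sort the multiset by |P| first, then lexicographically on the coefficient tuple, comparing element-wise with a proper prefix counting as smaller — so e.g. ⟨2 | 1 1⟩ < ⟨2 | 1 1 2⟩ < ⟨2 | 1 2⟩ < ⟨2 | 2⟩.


Primitive collections (9):

  • {0,4}:  v_{0} + v_{4} = 0  →  sig = ⟨2 | 0⟩
  • {1,2}:  v_{1} + v_{2} = 0  →  sig = ⟨2 | 0⟩
  • {0,1}:  v_{0} + v_{1} = v_{5}  →  sig = ⟨2 | 1⟩
  • {1,5}:  v_{1} + v_{5} = v_{3}  →  sig = ⟨2 | 1⟩
  • {2,3}:  v_{2} + v_{3} = v_{5}  →  sig = ⟨2 | 1⟩
  • {2,5}:  v_{2} + v_{5} = v_{0}  →  sig = ⟨2 | 1⟩
  • {4,5}:  v_{4} + v_{5} = v_{1}  →  sig = ⟨2 | 1⟩
  • {0,3}:  v_{0} + v_{3} = 2·v_{5}  →  sig = ⟨2 | 2⟩
  • {3,4}:  v_{3} + v_{4} = 2·v_{1}  →  sig = ⟨2 | 2⟩

Sorted signature multiset PRS(X):
    |P|=2: 9 collections, coeffs (), (), (1), (1), (1), (1), (1), (2), (2)


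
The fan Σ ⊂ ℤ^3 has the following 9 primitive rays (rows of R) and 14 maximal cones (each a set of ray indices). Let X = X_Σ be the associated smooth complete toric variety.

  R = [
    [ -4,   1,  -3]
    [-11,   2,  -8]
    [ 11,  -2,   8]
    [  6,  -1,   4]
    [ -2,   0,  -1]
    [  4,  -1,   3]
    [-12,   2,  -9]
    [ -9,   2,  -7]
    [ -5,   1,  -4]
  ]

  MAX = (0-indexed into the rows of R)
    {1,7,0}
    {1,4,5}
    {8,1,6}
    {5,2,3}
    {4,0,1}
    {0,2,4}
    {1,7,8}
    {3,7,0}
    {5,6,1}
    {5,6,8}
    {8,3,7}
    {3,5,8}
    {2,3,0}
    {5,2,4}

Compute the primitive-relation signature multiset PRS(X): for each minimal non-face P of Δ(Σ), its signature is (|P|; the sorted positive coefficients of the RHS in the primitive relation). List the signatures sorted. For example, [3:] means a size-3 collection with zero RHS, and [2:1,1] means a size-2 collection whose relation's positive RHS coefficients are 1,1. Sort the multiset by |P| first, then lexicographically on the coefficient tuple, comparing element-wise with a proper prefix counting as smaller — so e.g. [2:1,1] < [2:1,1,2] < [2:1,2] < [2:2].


Δ(Σ) — 9 vertices, 16 min non-faces:

  P={0,5}:  v_{0} + v_{5} = 0  →  sig = [2:]
  P={1,2}:  v_{1} + v_{2} = 0  →  sig = [2:]
  P={0,8}:  v_{0} + v_{8} = v_{7}  →  sig = [2:1]
  P={1,3}:  v_{1} + v_{3} = v_{8}  →  sig = [2:1]
  P={2,8}:  v_{2} + v_{8} = v_{3}  →  sig = [2:1]
  P={3,4}:  v_{3} + v_{4} = v_{5}  →  sig = [2:1]
  P={4,7}:  v_{4} + v_{7} = v_{1}  →  sig = [2:1]
  P={5,7}:  v_{5} + v_{7} = v_{8}  →  sig = [2:1]
  P={0,6}:  v_{0} + v_{6} = v_{1} + v_{8}  →  sig = [2:1,1]
  P={2,6}:  v_{2} + v_{6} = v_{5} + v_{8}  →  sig = [2:1,1]
  P={2,7}:  v_{2} + v_{7} = v_{0} + v_{3}  →  sig = [2:1,1]
  P={4,8}:  v_{4} + v_{8} = v_{1} + v_{5}  →  sig = [2:1,1]
  P={3,6}:  v_{3} + v_{6} = v_{5} + 2·v_{8}  →  sig = [2:1,2]
  P={6,7}:  v_{6} + v_{7} = v_{1} + 2·v_{8}  →  sig = [2:1,2]
  P={4,6}:  v_{4} + v_{6} = 2·v_{1} + 2·v_{5}  →  sig = [2:2,2]
  P={1,5,8}:  v_{1} + v_{5} + v_{8} = v_{6}  →  sig = [3:1]

so the primitive-relation signature multiset is
[[2:], [2:], [2:1], [2:1], [2:1], [2:1], [2:1], [2:1], [2:1,1], [2:1,1], [2:1,1], [2:1,1], [2:1,2], [2:1,2], [2:2,2], [3:1]]


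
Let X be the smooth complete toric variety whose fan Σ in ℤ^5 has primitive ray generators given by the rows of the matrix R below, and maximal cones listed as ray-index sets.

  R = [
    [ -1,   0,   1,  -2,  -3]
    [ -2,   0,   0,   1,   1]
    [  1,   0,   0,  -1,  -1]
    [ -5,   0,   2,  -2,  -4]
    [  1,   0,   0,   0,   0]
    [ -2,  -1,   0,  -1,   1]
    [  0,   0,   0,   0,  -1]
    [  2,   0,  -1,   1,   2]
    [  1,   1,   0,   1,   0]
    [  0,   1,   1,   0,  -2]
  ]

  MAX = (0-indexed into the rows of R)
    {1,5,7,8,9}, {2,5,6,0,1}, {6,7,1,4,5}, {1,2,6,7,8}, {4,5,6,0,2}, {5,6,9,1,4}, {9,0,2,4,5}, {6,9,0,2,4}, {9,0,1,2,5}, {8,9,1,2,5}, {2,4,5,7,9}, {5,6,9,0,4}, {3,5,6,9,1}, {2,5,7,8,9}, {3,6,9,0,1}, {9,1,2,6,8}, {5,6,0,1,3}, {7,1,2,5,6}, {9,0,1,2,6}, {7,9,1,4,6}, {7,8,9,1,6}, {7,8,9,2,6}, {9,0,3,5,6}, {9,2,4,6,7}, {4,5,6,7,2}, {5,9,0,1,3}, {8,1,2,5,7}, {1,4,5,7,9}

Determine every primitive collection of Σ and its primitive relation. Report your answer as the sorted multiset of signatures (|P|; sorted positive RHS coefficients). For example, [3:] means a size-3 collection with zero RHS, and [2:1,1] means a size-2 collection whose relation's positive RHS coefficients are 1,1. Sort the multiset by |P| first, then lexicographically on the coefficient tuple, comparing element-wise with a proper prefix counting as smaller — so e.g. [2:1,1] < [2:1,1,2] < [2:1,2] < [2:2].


|primitive collections| = 14. Relations:

  P={0,7}:  v_{0} + v_{7} = v_{2}  so sig = [2:1]
  P={3,7}:  v_{3} + v_{7} = v_{0} + v_{1}  so sig = [2:1,1]
  P={4,8}:  v_{4} + v_{8} = v_{7} + v_{9}  so sig = [2:1,1]
  P={3,8}:  v_{3} + v_{8} = v_{0} + 2·v_{1} + v_{2} + v_{9}  so sig = [2:1,1,1,2]
  P={0,8}:  v_{0} + v_{8} = v_{1} + 2·v_{2} + v_{9}  so sig = [2:1,1,2]
  P={2,3}:  v_{2} + v_{3} = 2·v_{0} + v_{1}  so sig = [2:1,2]
  P={3,4}:  v_{3} + v_{4} = 2·v_{5} + 2·v_{6} + 2·v_{9}  so sig = [2:2,2,2]
  P={1,2,4}:  v_{1} + v_{2} + v_{4} = 0  so sig = [3:]
  P={5,6,8}:  v_{5} + v_{6} + v_{8} = v_{1} + v_{2}  so sig = [3:1,1]
  P={0,1,4}:  v_{0} + v_{1} + v_{4} = v_{5} + v_{6} + v_{9}  so sig = [3:1,1,1]
  P={5,6,7,9}:  v_{5} + v_{6} + v_{7} + v_{9} = 0  so sig = [4:]
  P={1,2,7,9}:  v_{1} + v_{2} + v_{7} + v_{9} = v_{8}  so sig = [4:1]
  P={2,5,6,9}:  v_{2} + v_{5} + v_{6} + v_{9} = v_{0}  so sig = [4:1]
  P={0,1,5,6,9}:  v_{0} + v_{1} + v_{5} + v_{6} + v_{9} = v_{3}  so sig = [5:1]

so the primitive-relation signature multiset is
{ [2:1],  [2:1,1] ×2,  [2:1,1,1,2],  [2:1,1,2],  [2:1,2],  [2:2,2,2],  [3:],  [3:1,1],  [3:1,1,1],  [4:],  [4:1] ×2,  [5:1] }
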